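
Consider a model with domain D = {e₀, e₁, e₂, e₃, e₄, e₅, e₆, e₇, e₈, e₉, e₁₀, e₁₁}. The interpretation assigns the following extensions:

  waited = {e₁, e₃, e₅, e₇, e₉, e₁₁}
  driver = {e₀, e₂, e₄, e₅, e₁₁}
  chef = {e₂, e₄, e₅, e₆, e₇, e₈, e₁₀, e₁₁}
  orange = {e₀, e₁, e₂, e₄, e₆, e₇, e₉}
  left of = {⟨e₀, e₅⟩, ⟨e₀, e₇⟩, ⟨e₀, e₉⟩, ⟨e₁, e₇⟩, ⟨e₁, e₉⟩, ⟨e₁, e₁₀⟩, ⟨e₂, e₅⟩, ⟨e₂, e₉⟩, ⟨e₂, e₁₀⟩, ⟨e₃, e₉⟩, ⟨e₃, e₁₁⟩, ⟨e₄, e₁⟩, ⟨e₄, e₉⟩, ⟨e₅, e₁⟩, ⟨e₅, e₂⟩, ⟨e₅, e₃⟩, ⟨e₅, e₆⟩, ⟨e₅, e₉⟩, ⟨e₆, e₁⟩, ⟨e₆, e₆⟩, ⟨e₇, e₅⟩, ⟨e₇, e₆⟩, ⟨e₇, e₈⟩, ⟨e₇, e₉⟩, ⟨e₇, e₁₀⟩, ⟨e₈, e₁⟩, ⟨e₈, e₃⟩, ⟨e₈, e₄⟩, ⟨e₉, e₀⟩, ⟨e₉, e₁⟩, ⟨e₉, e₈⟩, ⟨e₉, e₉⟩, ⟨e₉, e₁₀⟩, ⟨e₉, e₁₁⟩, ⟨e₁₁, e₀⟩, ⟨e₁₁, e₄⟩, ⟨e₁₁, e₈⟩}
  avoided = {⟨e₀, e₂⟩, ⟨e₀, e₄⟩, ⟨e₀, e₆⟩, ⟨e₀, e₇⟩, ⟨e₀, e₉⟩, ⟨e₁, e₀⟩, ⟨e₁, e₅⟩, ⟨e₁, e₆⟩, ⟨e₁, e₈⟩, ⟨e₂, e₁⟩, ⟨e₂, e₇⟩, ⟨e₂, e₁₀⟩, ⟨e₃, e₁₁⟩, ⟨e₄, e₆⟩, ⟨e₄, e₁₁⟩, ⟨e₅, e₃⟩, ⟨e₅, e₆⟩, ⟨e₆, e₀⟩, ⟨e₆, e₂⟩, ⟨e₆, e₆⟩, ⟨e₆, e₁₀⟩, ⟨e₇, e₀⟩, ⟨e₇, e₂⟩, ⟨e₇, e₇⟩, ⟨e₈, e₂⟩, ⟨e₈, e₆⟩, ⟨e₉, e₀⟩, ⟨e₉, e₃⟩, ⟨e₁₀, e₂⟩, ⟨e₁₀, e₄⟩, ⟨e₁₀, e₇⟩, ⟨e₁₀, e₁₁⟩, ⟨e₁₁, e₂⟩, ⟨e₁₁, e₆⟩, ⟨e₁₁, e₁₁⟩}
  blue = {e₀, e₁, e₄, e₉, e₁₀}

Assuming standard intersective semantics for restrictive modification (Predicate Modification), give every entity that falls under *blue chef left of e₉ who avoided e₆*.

{e₄}

⟦left of e₉⟧ = {x : ⟨x, e₉⟩ ∈ ⟦left of⟧} = {e₀, e₁, e₂, e₃, e₄, e₅, e₇, e₉}
⟦who avoided e₆⟧ = {x : ⟨x, e₆⟩ ∈ ⟦avoided⟧} = {e₀, e₁, e₄, e₅, e₆, e₈, e₁₁}
⟦chef⟧ = {e₂, e₄, e₅, e₆, e₇, e₈, e₁₀, e₁₁}
… ∩ ⟦left of e₉⟧ = {e₂, e₄, e₅, e₆, e₇, e₈, e₁₀, e₁₁} ∩ {e₀, e₁, e₂, e₃, e₄, e₅, e₇, e₉} = {e₂, e₄, e₅, e₇}
… ∩ ⟦who avoided e₆⟧ = {e₂, e₄, e₅, e₇} ∩ {e₀, e₁, e₄, e₅, e₆, e₈, e₁₁} = {e₄, e₅}
… ∩ ⟦blue⟧ = {e₄, e₅} ∩ {e₀, e₁, e₄, e₉, e₁₀} = {e₄}
So ⟦blue chef left of e₉ who avoided e₆⟧ = {e₄}.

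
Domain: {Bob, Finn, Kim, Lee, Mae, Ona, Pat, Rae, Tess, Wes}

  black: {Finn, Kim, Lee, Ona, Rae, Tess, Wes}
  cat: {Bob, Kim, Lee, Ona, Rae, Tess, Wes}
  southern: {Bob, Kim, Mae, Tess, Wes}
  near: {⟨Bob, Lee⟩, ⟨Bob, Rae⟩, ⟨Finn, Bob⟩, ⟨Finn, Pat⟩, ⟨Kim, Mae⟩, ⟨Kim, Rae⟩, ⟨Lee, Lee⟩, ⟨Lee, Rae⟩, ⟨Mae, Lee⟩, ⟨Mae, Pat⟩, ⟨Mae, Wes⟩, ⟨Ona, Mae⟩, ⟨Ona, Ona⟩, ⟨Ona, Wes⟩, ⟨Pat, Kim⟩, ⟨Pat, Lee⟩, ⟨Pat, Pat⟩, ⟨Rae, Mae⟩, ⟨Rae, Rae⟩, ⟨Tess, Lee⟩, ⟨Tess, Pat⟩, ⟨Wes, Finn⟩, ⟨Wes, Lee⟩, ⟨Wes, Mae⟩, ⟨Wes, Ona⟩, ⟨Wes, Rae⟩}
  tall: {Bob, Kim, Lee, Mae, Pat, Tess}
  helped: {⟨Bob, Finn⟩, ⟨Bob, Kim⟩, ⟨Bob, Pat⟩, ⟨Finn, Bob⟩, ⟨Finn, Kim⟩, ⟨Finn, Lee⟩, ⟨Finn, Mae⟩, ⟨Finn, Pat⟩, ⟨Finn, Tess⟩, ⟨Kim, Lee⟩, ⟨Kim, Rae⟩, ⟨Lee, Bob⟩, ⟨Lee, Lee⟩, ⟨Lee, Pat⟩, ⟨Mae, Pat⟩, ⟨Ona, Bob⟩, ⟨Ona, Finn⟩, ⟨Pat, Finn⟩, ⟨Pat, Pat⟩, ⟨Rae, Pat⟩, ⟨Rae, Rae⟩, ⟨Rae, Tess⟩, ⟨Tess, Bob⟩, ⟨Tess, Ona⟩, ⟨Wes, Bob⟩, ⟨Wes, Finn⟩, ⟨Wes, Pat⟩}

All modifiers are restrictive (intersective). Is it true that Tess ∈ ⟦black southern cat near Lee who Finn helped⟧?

yes

⟦near Lee⟧ = {x : ⟨x, Lee⟩ ∈ ⟦near⟧} = {Bob, Lee, Mae, Pat, Tess, Wes}
⟦who Finn helped⟧ = {x : ⟨Finn, x⟩ ∈ ⟦helped⟧} = {Bob, Kim, Lee, Mae, Pat, Tess}
⟦cat⟧ = {Bob, Kim, Lee, Ona, Rae, Tess, Wes}
… ∩ ⟦near Lee⟧ = {Bob, Kim, Lee, Ona, Rae, Tess, Wes} ∩ {Bob, Lee, Mae, Pat, Tess, Wes} = {Bob, Lee, Tess, Wes}
… ∩ ⟦who Finn helped⟧ = {Bob, Lee, Tess, Wes} ∩ {Bob, Kim, Lee, Mae, Pat, Tess} = {Bob, Lee, Tess}
… ∩ ⟦black⟧ = {Bob, Lee, Tess} ∩ {Finn, Kim, Lee, Ona, Rae, Tess, Wes} = {Lee, Tess}
… ∩ ⟦southern⟧ = {Lee, Tess} ∩ {Bob, Kim, Mae, Tess, Wes} = {Tess}
⟦black southern cat near Lee who Finn helped⟧ = {Tess}; Tess ∈ this set.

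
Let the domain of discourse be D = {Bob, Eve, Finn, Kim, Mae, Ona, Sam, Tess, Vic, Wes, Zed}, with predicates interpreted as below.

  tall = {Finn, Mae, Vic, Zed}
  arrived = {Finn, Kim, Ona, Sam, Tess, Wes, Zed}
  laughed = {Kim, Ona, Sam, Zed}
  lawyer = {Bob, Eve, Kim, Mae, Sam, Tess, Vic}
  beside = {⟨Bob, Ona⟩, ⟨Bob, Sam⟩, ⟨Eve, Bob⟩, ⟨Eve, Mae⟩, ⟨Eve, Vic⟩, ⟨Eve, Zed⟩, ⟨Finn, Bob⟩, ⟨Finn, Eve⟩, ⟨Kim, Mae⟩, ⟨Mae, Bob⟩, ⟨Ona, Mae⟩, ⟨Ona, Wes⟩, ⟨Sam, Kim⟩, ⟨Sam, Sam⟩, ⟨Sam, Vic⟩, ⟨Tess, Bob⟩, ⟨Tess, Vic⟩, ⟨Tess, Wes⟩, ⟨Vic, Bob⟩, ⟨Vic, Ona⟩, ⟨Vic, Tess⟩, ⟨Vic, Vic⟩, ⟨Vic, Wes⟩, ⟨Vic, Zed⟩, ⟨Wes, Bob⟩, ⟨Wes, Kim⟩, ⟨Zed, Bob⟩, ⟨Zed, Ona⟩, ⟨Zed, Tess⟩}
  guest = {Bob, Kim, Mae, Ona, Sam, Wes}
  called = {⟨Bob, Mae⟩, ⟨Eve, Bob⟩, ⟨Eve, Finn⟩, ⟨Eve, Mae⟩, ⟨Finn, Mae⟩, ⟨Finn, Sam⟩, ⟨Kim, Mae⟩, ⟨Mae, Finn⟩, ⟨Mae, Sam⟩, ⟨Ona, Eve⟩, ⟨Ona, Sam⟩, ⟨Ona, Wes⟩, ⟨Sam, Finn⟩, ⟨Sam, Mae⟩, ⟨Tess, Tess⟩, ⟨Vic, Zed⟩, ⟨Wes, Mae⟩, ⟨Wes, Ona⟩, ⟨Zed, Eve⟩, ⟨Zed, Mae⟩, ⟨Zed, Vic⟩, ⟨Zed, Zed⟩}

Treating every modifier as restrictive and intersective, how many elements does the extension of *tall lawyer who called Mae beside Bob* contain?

0

⟦who called Mae⟧ = {x : ⟨x, Mae⟩ ∈ ⟦called⟧} = {Bob, Eve, Finn, Kim, Sam, Wes, Zed}
⟦beside Bob⟧ = {x : ⟨x, Bob⟩ ∈ ⟦beside⟧} = {Eve, Finn, Mae, Tess, Vic, Wes, Zed}
⟦lawyer⟧ = {Bob, Eve, Kim, Mae, Sam, Tess, Vic}
… ∩ ⟦who called Mae⟧ = {Bob, Eve, Kim, Mae, Sam, Tess, Vic} ∩ {Bob, Eve, Finn, Kim, Sam, Wes, Zed} = {Bob, Eve, Kim, Sam}
… ∩ ⟦beside Bob⟧ = {Bob, Eve, Kim, Sam} ∩ {Eve, Finn, Mae, Tess, Vic, Wes, Zed} = {Eve}
… ∩ ⟦tall⟧ = {Eve} ∩ {Finn, Mae, Vic, Zed} = ∅
⟦tall lawyer who called Mae beside Bob⟧ = ∅, so the cardinality is 0.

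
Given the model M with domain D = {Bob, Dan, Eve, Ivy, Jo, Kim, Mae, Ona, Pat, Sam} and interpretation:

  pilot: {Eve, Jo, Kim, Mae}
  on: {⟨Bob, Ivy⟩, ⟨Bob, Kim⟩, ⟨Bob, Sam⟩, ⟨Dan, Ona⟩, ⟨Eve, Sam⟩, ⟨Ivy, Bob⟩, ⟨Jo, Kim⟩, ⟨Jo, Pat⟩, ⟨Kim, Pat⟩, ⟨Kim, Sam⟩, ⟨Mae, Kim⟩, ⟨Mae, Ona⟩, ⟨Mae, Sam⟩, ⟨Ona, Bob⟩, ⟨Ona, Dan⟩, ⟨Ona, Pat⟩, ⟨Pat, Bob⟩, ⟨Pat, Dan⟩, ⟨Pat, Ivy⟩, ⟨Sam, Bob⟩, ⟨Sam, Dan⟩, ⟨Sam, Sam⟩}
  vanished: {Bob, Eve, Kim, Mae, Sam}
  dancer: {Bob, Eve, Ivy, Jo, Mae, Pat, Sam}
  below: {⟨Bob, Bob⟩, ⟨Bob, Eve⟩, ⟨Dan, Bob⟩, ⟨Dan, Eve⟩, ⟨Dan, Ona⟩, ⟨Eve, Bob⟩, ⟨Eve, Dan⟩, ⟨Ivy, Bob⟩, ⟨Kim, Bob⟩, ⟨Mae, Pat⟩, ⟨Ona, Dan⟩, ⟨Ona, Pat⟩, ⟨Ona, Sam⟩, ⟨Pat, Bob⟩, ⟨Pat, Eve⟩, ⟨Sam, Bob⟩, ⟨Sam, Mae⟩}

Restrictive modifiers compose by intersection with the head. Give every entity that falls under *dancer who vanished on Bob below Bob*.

{Sam}

⟦who vanished⟧ = ⟦vanished⟧ = {Bob, Eve, Kim, Mae, Sam}
⟦on Bob⟧ = {x : ⟨x, Bob⟩ ∈ ⟦on⟧} = {Ivy, Ona, Pat, Sam}
⟦below Bob⟧ = {x : ⟨x, Bob⟩ ∈ ⟦below⟧} = {Bob, Dan, Eve, Ivy, Kim, Pat, Sam}
⟦dancer⟧ = {Bob, Eve, Ivy, Jo, Mae, Pat, Sam}
… ∩ ⟦who vanished⟧ = {Bob, Eve, Ivy, Jo, Mae, Pat, Sam} ∩ {Bob, Eve, Kim, Mae, Sam} = {Bob, Eve, Mae, Sam}
… ∩ ⟦on Bob⟧ = {Bob, Eve, Mae, Sam} ∩ {Ivy, Ona, Pat, Sam} = {Sam}
… ∩ ⟦below Bob⟧ = {Sam} ∩ {Bob, Dan, Eve, Ivy, Kim, Pat, Sam} = {Sam}
So ⟦dancer who vanished on Bob below Bob⟧ = {Sam}.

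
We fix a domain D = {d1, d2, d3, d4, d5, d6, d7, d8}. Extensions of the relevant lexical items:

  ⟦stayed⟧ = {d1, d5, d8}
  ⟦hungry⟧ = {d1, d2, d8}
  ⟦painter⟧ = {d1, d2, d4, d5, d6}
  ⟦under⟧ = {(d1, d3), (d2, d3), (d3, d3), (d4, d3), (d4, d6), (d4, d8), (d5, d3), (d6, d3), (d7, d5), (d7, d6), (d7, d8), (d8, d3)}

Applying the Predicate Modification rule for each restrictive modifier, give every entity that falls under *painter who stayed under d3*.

⟦who stayed⟧ = ⟦stayed⟧ = {d1, d5, d8}
⟦under d3⟧ = {x : ⟨x, d3⟩ ∈ ⟦under⟧} = {d1, d2, d3, d4, d5, d6, d8}
⟦painter⟧ = {d1, d2, d4, d5, d6}
… ∩ ⟦who stayed⟧ = {d1, d2, d4, d5, d6} ∩ {d1, d5, d8} = {d1, d5}
… ∩ ⟦under d3⟧ = {d1, d5} ∩ {d1, d2, d3, d4, d5, d6, d8} = {d1, d5}
So ⟦painter who stayed under d3⟧ = {d1, d5}.

{d1, d5}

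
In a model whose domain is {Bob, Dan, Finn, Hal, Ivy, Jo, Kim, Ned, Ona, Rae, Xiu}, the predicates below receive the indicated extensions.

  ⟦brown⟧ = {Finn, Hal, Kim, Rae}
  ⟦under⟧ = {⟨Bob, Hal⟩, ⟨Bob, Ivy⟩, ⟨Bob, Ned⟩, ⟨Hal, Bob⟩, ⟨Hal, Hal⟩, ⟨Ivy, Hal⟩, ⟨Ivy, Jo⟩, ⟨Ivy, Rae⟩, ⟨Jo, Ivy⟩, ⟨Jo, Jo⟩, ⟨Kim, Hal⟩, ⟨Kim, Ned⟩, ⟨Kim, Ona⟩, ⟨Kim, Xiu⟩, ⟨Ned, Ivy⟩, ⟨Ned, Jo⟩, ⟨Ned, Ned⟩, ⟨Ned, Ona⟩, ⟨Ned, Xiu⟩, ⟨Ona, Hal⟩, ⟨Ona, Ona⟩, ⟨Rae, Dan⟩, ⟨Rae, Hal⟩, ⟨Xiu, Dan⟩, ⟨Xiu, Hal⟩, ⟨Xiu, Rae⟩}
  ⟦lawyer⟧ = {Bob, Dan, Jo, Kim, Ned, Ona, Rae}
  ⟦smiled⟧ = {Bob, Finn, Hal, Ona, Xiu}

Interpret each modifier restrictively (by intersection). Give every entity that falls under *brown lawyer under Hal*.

⟦under Hal⟧ = {x : ⟨x, Hal⟩ ∈ ⟦under⟧} = {Bob, Hal, Ivy, Kim, Ona, Rae, Xiu}
⟦lawyer⟧ = {Bob, Dan, Jo, Kim, Ned, Ona, Rae}
… ∩ ⟦under Hal⟧ = {Bob, Dan, Jo, Kim, Ned, Ona, Rae} ∩ {Bob, Hal, Ivy, Kim, Ona, Rae, Xiu} = {Bob, Kim, Ona, Rae}
… ∩ ⟦brown⟧ = {Bob, Kim, Ona, Rae} ∩ {Finn, Hal, Kim, Rae} = {Kim, Rae}
So ⟦brown lawyer under Hal⟧ = {Kim, Rae}.

{Kim, Rae}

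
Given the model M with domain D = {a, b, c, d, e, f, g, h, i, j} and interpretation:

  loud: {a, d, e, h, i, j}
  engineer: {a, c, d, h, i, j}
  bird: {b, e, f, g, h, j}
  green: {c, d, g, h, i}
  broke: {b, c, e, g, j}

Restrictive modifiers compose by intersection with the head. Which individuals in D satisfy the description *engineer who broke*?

{c, j}

⟦who broke⟧ = ⟦broke⟧ = {b, c, e, g, j}
⟦engineer⟧ = {a, c, d, h, i, j}
… ∩ ⟦who broke⟧ = {a, c, d, h, i, j} ∩ {b, c, e, g, j} = {c, j}
So ⟦engineer who broke⟧ = {c, j}.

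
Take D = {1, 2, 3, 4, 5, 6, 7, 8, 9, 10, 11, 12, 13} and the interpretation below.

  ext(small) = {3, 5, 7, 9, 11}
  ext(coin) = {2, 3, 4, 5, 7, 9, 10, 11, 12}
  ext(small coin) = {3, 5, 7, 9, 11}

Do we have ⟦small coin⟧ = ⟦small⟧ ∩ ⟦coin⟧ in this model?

yes

⟦small⟧ ∩ ⟦coin⟧ = {3, 5, 7, 9, 11} ∩ {2, 3, 4, 5, 7, 9, 10, 11, 12} = {3, 5, 7, 9, 11}
Observed ⟦small coin⟧ = {3, 5, 7, 9, 11}.
These coincide, so the modifier is intersective here.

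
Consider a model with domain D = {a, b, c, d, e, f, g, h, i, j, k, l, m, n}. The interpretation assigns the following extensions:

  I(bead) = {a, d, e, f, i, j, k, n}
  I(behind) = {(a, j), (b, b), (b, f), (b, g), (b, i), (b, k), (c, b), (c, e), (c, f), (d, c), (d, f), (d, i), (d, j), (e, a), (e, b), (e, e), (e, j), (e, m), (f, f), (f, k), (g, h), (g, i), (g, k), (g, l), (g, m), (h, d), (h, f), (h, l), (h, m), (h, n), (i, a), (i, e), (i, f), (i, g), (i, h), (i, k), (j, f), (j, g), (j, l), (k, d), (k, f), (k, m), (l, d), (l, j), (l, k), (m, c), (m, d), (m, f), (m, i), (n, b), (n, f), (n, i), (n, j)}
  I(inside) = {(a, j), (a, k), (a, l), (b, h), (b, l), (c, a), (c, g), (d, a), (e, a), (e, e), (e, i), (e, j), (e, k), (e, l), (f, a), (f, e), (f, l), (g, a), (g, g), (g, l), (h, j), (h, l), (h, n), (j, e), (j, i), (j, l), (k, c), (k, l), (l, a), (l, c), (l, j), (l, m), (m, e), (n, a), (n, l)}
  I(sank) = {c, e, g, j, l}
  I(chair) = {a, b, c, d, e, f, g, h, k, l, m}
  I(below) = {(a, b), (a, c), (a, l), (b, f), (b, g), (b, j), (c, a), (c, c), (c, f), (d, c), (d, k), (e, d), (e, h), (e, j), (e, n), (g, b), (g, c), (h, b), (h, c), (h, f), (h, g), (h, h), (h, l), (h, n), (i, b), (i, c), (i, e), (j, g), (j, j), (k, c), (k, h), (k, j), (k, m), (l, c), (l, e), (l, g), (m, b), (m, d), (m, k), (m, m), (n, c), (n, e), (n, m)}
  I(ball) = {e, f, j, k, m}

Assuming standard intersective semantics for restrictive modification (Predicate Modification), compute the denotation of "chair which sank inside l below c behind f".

{ }

⟦which sank⟧ = ⟦sank⟧ = {c, e, g, j, l}
⟦inside l⟧ = {x : ⟨x, l⟩ ∈ ⟦inside⟧} = {a, b, e, f, g, h, j, k, n}
⟦below c⟧ = {x : ⟨x, c⟩ ∈ ⟦below⟧} = {a, c, d, g, h, i, k, l, n}
⟦behind f⟧ = {x : ⟨x, f⟩ ∈ ⟦behind⟧} = {b, c, d, f, h, i, j, k, m, n}
⟦chair⟧ = {a, b, c, d, e, f, g, h, k, l, m}
… ∩ ⟦which sank⟧ = {a, b, c, d, e, f, g, h, k, l, m} ∩ {c, e, g, j, l} = {c, e, g, l}
… ∩ ⟦inside l⟧ = {c, e, g, l} ∩ {a, b, e, f, g, h, j, k, n} = {e, g}
… ∩ ⟦below c⟧ = {e, g} ∩ {a, c, d, g, h, i, k, l, n} = {g}
… ∩ ⟦behind f⟧ = {g} ∩ {b, c, d, f, h, i, j, k, m, n} = ∅
So ⟦chair which sank inside l below c behind f⟧ = { }.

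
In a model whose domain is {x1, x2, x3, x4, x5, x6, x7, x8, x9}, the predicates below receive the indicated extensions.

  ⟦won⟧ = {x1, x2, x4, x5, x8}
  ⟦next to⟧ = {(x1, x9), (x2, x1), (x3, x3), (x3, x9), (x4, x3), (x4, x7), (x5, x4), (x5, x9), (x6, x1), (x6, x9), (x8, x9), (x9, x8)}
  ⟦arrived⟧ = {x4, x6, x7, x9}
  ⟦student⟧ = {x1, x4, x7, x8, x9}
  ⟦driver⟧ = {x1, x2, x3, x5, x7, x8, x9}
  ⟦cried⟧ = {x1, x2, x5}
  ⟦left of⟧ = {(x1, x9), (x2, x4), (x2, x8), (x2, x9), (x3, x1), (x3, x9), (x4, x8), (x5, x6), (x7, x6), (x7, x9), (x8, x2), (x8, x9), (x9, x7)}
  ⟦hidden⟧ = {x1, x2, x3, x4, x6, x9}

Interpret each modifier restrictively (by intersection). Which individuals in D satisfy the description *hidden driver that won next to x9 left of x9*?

{x1}

⟦that won⟧ = ⟦won⟧ = {x1, x2, x4, x5, x8}
⟦next to x9⟧ = {x : ⟨x, x9⟩ ∈ ⟦next to⟧} = {x1, x3, x5, x6, x8}
⟦left of x9⟧ = {x : ⟨x, x9⟩ ∈ ⟦left of⟧} = {x1, x2, x3, x7, x8}
⟦driver⟧ = {x1, x2, x3, x5, x7, x8, x9}
… ∩ ⟦that won⟧ = {x1, x2, x3, x5, x7, x8, x9} ∩ {x1, x2, x4, x5, x8} = {x1, x2, x5, x8}
… ∩ ⟦next to x9⟧ = {x1, x2, x5, x8} ∩ {x1, x3, x5, x6, x8} = {x1, x5, x8}
… ∩ ⟦left of x9⟧ = {x1, x5, x8} ∩ {x1, x2, x3, x7, x8} = {x1, x8}
… ∩ ⟦hidden⟧ = {x1, x8} ∩ {x1, x2, x3, x4, x6, x9} = {x1}
So ⟦hidden driver that won next to x9 left of x9⟧ = {x1}.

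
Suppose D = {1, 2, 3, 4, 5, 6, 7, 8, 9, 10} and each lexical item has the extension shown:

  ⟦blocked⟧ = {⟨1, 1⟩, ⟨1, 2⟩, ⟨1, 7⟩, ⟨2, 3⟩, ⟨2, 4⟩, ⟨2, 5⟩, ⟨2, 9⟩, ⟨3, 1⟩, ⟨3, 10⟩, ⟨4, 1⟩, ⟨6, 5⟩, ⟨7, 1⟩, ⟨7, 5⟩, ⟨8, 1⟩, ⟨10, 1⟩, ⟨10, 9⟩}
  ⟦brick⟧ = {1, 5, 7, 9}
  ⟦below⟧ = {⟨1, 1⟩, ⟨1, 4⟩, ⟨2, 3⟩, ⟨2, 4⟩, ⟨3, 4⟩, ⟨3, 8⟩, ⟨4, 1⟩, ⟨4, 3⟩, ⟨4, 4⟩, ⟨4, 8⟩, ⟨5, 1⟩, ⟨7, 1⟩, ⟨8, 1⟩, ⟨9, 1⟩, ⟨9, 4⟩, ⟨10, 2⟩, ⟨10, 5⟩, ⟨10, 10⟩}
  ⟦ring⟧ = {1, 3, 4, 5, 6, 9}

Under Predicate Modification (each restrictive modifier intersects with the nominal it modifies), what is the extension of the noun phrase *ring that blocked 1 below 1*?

⟦that blocked 1⟧ = {x : ⟨x, 1⟩ ∈ ⟦blocked⟧} = {1, 3, 4, 7, 8, 10}
⟦below 1⟧ = {x : ⟨x, 1⟩ ∈ ⟦below⟧} = {1, 4, 5, 7, 8, 9}
⟦ring⟧ = {1, 3, 4, 5, 6, 9}
… ∩ ⟦that blocked 1⟧ = {1, 3, 4, 5, 6, 9} ∩ {1, 3, 4, 7, 8, 10} = {1, 3, 4}
… ∩ ⟦below 1⟧ = {1, 3, 4} ∩ {1, 4, 5, 7, 8, 9} = {1, 4}
So ⟦ring that blocked 1 below 1⟧ = {1, 4}.

{1, 4}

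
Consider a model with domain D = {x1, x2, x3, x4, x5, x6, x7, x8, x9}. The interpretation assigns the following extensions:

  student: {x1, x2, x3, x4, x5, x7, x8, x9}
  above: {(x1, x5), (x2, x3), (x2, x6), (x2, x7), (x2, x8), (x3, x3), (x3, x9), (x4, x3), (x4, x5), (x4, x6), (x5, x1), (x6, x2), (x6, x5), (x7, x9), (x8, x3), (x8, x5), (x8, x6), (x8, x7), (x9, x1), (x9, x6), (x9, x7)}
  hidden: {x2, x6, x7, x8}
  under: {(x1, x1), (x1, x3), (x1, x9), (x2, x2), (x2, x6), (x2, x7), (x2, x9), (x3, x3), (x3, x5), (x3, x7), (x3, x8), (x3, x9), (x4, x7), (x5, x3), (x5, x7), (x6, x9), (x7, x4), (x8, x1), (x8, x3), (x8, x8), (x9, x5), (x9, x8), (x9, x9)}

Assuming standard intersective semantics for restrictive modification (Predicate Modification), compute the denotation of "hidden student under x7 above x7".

{x2}

⟦under x7⟧ = {x : ⟨x, x7⟩ ∈ ⟦under⟧} = {x2, x3, x4, x5}
⟦above x7⟧ = {x : ⟨x, x7⟩ ∈ ⟦above⟧} = {x2, x8, x9}
⟦student⟧ = {x1, x2, x3, x4, x5, x7, x8, x9}
… ∩ ⟦under x7⟧ = {x1, x2, x3, x4, x5, x7, x8, x9} ∩ {x2, x3, x4, x5} = {x2, x3, x4, x5}
… ∩ ⟦above x7⟧ = {x2, x3, x4, x5} ∩ {x2, x8, x9} = {x2}
… ∩ ⟦hidden⟧ = {x2} ∩ {x2, x6, x7, x8} = {x2}
So ⟦hidden student under x7 above x7⟧ = {x2}.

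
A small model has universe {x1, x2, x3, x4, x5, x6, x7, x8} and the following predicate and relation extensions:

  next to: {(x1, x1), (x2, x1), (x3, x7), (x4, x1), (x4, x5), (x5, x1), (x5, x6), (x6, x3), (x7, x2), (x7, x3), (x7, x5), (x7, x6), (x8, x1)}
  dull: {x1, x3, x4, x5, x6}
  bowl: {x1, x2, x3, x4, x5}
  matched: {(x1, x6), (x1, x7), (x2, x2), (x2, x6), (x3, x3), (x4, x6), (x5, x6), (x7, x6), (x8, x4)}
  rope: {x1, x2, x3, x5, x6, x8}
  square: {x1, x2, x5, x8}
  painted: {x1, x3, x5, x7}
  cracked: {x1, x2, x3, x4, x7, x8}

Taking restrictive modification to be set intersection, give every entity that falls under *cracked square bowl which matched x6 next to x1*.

⟦which matched x6⟧ = {x : ⟨x, x6⟩ ∈ ⟦matched⟧} = {x1, x2, x4, x5, x7}
⟦next to x1⟧ = {x : ⟨x, x1⟩ ∈ ⟦next to⟧} = {x1, x2, x4, x5, x8}
⟦bowl⟧ = {x1, x2, x3, x4, x5}
… ∩ ⟦which matched x6⟧ = {x1, x2, x3, x4, x5} ∩ {x1, x2, x4, x5, x7} = {x1, x2, x4, x5}
… ∩ ⟦next to x1⟧ = {x1, x2, x4, x5} ∩ {x1, x2, x4, x5, x8} = {x1, x2, x4, x5}
… ∩ ⟦cracked⟧ = {x1, x2, x4, x5} ∩ {x1, x2, x3, x4, x7, x8} = {x1, x2, x4}
… ∩ ⟦square⟧ = {x1, x2, x4} ∩ {x1, x2, x5, x8} = {x1, x2}
So ⟦cracked square bowl which matched x6 next to x1⟧ = {x1, x2}.

{x1, x2}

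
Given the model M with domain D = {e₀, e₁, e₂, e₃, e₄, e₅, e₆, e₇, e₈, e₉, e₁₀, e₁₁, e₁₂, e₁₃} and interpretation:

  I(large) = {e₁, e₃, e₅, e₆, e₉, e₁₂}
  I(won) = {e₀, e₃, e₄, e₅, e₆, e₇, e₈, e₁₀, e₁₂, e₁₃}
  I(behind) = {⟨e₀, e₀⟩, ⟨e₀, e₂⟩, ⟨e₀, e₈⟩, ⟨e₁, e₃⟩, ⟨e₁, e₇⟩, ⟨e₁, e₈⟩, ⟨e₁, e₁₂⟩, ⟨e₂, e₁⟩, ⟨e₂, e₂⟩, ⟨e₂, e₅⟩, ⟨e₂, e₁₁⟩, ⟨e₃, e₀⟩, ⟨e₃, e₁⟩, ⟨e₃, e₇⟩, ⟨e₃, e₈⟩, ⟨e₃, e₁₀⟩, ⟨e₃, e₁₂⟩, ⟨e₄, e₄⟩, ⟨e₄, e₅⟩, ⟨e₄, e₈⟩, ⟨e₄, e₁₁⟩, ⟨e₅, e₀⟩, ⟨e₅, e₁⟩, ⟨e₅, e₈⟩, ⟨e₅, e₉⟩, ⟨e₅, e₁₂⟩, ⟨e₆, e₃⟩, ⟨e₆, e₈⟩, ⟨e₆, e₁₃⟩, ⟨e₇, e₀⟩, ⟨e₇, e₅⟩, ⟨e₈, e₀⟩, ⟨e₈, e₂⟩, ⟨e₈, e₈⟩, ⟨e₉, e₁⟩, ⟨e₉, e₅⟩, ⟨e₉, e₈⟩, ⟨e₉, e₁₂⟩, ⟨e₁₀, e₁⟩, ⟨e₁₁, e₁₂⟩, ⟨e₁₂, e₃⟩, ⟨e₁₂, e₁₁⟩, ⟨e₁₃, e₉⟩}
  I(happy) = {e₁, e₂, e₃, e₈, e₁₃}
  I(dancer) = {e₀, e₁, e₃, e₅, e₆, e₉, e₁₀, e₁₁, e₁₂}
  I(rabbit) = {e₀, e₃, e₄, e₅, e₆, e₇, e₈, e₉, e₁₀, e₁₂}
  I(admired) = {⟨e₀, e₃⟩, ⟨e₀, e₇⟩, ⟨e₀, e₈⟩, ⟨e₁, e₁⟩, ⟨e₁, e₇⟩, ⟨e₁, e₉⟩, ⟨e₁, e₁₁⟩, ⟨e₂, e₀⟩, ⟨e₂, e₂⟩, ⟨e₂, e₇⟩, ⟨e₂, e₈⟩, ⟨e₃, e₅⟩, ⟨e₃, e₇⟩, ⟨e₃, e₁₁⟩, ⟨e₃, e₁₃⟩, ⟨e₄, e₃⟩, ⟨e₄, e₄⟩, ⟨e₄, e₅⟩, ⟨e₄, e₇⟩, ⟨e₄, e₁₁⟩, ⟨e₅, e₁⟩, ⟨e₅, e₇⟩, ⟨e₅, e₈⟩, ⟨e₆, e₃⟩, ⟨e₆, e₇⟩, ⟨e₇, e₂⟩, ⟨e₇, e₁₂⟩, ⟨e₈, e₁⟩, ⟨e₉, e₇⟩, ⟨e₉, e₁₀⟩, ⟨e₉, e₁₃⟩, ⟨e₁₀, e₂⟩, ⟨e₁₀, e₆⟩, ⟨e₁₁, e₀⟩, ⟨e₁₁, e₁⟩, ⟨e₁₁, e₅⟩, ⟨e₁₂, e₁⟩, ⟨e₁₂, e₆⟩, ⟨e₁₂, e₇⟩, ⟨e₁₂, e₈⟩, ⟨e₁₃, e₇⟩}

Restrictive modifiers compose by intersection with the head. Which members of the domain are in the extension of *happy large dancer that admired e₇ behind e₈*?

⟦that admired e₇⟧ = {x : ⟨x, e₇⟩ ∈ ⟦admired⟧} = {e₀, e₁, e₂, e₃, e₄, e₅, e₆, e₉, e₁₂, e₁₃}
⟦behind e₈⟧ = {x : ⟨x, e₈⟩ ∈ ⟦behind⟧} = {e₀, e₁, e₃, e₄, e₅, e₆, e₈, e₉}
⟦dancer⟧ = {e₀, e₁, e₃, e₅, e₆, e₉, e₁₀, e₁₁, e₁₂}
… ∩ ⟦that admired e₇⟧ = {e₀, e₁, e₃, e₅, e₆, e₉, e₁₀, e₁₁, e₁₂} ∩ {e₀, e₁, e₂, e₃, e₄, e₅, e₆, e₉, e₁₂, e₁₃} = {e₀, e₁, e₃, e₅, e₆, e₉, e₁₂}
… ∩ ⟦behind e₈⟧ = {e₀, e₁, e₃, e₅, e₆, e₉, e₁₂} ∩ {e₀, e₁, e₃, e₄, e₅, e₆, e₈, e₉} = {e₀, e₁, e₃, e₅, e₆, e₉}
… ∩ ⟦happy⟧ = {e₀, e₁, e₃, e₅, e₆, e₉} ∩ {e₁, e₂, e₃, e₈, e₁₃} = {e₁, e₃}
… ∩ ⟦large⟧ = {e₁, e₃} ∩ {e₁, e₃, e₅, e₆, e₉, e₁₂} = {e₁, e₃}
So ⟦happy large dancer that admired e₇ behind e₈⟧ = {e₁, e₃}.

{e₁, e₃}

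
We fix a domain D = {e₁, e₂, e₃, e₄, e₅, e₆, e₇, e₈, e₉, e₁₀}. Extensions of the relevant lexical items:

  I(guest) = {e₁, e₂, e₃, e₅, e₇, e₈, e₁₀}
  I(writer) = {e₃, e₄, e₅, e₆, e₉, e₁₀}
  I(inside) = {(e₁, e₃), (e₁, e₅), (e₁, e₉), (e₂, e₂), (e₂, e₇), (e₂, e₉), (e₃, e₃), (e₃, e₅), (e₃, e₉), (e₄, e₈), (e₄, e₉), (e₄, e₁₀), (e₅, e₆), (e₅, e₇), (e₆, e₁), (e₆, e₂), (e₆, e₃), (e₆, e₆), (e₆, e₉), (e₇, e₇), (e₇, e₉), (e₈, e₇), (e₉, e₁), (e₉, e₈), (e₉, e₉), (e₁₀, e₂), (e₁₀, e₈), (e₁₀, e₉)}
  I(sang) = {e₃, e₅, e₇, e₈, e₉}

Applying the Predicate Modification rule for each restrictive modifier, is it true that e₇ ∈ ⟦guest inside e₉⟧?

yes

⟦inside e₉⟧ = {x : ⟨x, e₉⟩ ∈ ⟦inside⟧} = {e₁, e₂, e₃, e₄, e₆, e₇, e₉, e₁₀}
⟦guest⟧ = {e₁, e₂, e₃, e₅, e₇, e₈, e₁₀}
… ∩ ⟦inside e₉⟧ = {e₁, e₂, e₃, e₅, e₇, e₈, e₁₀} ∩ {e₁, e₂, e₃, e₄, e₆, e₇, e₉, e₁₀} = {e₁, e₂, e₃, e₇, e₁₀}
⟦guest inside e₉⟧ = {e₁, e₂, e₃, e₇, e₁₀}; e₇ ∈ this set.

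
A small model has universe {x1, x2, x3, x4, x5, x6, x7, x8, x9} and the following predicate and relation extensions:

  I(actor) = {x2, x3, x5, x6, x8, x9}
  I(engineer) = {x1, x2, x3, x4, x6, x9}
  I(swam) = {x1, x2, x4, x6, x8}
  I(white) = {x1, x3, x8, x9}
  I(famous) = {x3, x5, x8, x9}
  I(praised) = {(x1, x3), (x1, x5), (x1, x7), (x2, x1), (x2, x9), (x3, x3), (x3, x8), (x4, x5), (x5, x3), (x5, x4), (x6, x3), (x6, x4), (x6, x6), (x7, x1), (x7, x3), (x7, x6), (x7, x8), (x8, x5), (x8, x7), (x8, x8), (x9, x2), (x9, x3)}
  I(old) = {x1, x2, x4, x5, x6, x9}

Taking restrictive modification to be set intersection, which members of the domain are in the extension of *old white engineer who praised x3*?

{x1, x9}

⟦who praised x3⟧ = {x : ⟨x, x3⟩ ∈ ⟦praised⟧} = {x1, x3, x5, x6, x7, x9}
⟦engineer⟧ = {x1, x2, x3, x4, x6, x9}
… ∩ ⟦who praised x3⟧ = {x1, x2, x3, x4, x6, x9} ∩ {x1, x3, x5, x6, x7, x9} = {x1, x3, x6, x9}
… ∩ ⟦old⟧ = {x1, x3, x6, x9} ∩ {x1, x2, x4, x5, x6, x9} = {x1, x6, x9}
… ∩ ⟦white⟧ = {x1, x6, x9} ∩ {x1, x3, x8, x9} = {x1, x9}
So ⟦old white engineer who praised x3⟧ = {x1, x9}.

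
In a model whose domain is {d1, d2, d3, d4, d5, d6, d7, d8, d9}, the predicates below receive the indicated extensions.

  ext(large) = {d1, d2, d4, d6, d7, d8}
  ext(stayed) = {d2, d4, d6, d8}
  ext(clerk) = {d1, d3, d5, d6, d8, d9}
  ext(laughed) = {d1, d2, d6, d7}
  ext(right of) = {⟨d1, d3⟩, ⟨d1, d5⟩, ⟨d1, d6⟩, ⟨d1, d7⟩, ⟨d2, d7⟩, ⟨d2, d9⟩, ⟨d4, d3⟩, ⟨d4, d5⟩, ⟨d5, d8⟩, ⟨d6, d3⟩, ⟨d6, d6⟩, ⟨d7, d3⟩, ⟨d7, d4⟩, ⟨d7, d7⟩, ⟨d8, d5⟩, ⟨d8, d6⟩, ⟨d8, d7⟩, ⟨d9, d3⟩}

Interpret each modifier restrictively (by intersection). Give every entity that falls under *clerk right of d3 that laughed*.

⟦right of d3⟧ = {x : ⟨x, d3⟩ ∈ ⟦right of⟧} = {d1, d4, d6, d7, d9}
⟦that laughed⟧ = ⟦laughed⟧ = {d1, d2, d6, d7}
⟦clerk⟧ = {d1, d3, d5, d6, d8, d9}
… ∩ ⟦right of d3⟧ = {d1, d3, d5, d6, d8, d9} ∩ {d1, d4, d6, d7, d9} = {d1, d6, d9}
… ∩ ⟦that laughed⟧ = {d1, d6, d9} ∩ {d1, d2, d6, d7} = {d1, d6}
So ⟦clerk right of d3 that laughed⟧ = {d1, d6}.

{d1, d6}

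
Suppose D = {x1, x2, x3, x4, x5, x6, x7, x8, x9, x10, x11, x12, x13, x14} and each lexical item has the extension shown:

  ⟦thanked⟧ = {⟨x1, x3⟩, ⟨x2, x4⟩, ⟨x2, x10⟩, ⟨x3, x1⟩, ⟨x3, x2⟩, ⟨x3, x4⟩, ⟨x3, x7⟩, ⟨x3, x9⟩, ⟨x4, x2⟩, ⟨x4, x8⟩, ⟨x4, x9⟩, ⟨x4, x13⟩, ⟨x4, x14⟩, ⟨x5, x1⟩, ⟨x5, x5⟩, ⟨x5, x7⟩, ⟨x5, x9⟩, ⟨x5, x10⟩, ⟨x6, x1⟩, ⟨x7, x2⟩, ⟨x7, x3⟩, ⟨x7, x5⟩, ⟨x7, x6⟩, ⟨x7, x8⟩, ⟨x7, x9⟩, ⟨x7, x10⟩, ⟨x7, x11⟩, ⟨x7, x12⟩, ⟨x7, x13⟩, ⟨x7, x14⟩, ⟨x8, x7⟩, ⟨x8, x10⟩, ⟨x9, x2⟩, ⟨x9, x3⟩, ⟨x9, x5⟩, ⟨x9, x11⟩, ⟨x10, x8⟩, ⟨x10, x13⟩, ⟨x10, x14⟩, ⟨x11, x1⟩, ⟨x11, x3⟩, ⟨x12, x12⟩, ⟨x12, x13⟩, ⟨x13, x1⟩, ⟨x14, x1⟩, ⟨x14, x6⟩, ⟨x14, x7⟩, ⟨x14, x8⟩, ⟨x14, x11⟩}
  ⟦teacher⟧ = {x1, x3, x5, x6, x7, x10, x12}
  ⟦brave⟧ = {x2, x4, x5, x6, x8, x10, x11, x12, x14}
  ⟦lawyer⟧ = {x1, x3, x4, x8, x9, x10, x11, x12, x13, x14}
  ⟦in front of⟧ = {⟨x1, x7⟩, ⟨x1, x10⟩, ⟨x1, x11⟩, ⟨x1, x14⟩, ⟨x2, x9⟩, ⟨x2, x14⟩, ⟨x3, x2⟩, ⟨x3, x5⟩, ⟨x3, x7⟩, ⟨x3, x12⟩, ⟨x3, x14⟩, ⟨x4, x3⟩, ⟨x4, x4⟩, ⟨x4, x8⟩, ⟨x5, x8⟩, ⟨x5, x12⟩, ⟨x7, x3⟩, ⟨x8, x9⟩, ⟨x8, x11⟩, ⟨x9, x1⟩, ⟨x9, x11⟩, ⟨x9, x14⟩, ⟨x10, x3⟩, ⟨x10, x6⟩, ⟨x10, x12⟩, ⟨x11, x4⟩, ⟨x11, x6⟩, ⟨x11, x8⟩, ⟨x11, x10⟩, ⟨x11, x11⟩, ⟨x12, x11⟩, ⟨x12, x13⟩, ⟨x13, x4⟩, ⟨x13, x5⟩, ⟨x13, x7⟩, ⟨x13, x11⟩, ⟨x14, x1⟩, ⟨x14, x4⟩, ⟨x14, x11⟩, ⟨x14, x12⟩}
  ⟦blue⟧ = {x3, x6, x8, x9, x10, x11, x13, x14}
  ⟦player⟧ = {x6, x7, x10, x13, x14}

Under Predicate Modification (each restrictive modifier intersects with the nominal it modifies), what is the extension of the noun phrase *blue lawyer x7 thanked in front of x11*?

{x8, x9, x11, x13, x14}

⟦x7 thanked⟧ = {x : ⟨x7, x⟩ ∈ ⟦thanked⟧} = {x2, x3, x5, x6, x8, x9, x10, x11, x12, x13, x14}
⟦in front of x11⟧ = {x : ⟨x, x11⟩ ∈ ⟦in front of⟧} = {x1, x8, x9, x11, x12, x13, x14}
⟦lawyer⟧ = {x1, x3, x4, x8, x9, x10, x11, x12, x13, x14}
… ∩ ⟦x7 thanked⟧ = {x1, x3, x4, x8, x9, x10, x11, x12, x13, x14} ∩ {x2, x3, x5, x6, x8, x9, x10, x11, x12, x13, x14} = {x3, x8, x9, x10, x11, x12, x13, x14}
… ∩ ⟦in front of x11⟧ = {x3, x8, x9, x10, x11, x12, x13, x14} ∩ {x1, x8, x9, x11, x12, x13, x14} = {x8, x9, x11, x12, x13, x14}
… ∩ ⟦blue⟧ = {x8, x9, x11, x12, x13, x14} ∩ {x3, x6, x8, x9, x10, x11, x13, x14} = {x8, x9, x11, x13, x14}
So ⟦blue lawyer x7 thanked in front of x11⟧ = {x8, x9, x11, x13, x14}.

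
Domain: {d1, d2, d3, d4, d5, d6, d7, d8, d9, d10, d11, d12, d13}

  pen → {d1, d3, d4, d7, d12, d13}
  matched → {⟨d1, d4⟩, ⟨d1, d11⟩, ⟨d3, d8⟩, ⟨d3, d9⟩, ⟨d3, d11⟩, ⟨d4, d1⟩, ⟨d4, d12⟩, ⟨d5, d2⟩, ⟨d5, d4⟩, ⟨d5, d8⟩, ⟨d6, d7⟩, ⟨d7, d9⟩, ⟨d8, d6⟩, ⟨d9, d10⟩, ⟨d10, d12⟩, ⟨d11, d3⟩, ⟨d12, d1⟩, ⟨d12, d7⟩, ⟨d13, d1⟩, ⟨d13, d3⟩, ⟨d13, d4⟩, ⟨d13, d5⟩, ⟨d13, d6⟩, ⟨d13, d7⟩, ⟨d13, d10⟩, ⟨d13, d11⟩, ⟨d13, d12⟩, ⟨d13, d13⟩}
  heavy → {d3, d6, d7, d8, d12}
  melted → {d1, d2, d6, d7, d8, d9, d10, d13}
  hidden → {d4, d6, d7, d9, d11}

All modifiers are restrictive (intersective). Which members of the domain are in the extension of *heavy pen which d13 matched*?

⟦which d13 matched⟧ = {x : ⟨d13, x⟩ ∈ ⟦matched⟧} = {d1, d3, d4, d5, d6, d7, d10, d11, d12, d13}
⟦pen⟧ = {d1, d3, d4, d7, d12, d13}
… ∩ ⟦which d13 matched⟧ = {d1, d3, d4, d7, d12, d13} ∩ {d1, d3, d4, d5, d6, d7, d10, d11, d12, d13} = {d1, d3, d4, d7, d12, d13}
… ∩ ⟦heavy⟧ = {d1, d3, d4, d7, d12, d13} ∩ {d3, d6, d7, d8, d12} = {d3, d7, d12}
So ⟦heavy pen which d13 matched⟧ = {d3, d7, d12}.

{d3, d7, d12}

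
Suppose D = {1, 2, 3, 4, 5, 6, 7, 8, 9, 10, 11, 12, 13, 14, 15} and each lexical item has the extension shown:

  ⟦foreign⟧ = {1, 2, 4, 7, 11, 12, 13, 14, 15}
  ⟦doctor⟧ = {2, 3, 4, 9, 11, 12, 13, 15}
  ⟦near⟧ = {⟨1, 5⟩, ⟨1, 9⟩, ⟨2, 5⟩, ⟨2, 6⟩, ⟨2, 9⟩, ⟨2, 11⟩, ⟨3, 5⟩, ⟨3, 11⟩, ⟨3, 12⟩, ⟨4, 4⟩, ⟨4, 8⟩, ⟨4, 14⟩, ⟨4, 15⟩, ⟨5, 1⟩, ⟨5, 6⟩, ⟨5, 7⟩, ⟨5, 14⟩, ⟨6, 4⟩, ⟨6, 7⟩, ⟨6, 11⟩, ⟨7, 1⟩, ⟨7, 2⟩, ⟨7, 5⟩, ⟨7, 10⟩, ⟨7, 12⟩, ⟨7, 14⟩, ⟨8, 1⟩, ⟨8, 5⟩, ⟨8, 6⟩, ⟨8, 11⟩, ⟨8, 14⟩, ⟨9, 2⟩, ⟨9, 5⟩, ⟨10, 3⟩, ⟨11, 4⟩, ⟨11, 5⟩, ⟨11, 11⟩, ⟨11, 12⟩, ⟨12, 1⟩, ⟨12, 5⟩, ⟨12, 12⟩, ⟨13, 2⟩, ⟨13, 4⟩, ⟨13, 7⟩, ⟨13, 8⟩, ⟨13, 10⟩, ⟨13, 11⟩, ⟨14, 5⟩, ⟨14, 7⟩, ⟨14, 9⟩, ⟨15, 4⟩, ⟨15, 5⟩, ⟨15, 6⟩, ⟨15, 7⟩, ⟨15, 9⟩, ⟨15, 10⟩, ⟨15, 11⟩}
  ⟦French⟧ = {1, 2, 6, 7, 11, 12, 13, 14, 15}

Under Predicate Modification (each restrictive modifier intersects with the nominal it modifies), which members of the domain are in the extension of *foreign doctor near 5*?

⟦near 5⟧ = {x : ⟨x, 5⟩ ∈ ⟦near⟧} = {1, 2, 3, 7, 8, 9, 11, 12, 14, 15}
⟦doctor⟧ = {2, 3, 4, 9, 11, 12, 13, 15}
… ∩ ⟦near 5⟧ = {2, 3, 4, 9, 11, 12, 13, 15} ∩ {1, 2, 3, 7, 8, 9, 11, 12, 14, 15} = {2, 3, 9, 11, 12, 15}
… ∩ ⟦foreign⟧ = {2, 3, 9, 11, 12, 15} ∩ {1, 2, 4, 7, 11, 12, 13, 14, 15} = {2, 11, 12, 15}
So ⟦foreign doctor near 5⟧ = {2, 11, 12, 15}.

{2, 11, 12, 15}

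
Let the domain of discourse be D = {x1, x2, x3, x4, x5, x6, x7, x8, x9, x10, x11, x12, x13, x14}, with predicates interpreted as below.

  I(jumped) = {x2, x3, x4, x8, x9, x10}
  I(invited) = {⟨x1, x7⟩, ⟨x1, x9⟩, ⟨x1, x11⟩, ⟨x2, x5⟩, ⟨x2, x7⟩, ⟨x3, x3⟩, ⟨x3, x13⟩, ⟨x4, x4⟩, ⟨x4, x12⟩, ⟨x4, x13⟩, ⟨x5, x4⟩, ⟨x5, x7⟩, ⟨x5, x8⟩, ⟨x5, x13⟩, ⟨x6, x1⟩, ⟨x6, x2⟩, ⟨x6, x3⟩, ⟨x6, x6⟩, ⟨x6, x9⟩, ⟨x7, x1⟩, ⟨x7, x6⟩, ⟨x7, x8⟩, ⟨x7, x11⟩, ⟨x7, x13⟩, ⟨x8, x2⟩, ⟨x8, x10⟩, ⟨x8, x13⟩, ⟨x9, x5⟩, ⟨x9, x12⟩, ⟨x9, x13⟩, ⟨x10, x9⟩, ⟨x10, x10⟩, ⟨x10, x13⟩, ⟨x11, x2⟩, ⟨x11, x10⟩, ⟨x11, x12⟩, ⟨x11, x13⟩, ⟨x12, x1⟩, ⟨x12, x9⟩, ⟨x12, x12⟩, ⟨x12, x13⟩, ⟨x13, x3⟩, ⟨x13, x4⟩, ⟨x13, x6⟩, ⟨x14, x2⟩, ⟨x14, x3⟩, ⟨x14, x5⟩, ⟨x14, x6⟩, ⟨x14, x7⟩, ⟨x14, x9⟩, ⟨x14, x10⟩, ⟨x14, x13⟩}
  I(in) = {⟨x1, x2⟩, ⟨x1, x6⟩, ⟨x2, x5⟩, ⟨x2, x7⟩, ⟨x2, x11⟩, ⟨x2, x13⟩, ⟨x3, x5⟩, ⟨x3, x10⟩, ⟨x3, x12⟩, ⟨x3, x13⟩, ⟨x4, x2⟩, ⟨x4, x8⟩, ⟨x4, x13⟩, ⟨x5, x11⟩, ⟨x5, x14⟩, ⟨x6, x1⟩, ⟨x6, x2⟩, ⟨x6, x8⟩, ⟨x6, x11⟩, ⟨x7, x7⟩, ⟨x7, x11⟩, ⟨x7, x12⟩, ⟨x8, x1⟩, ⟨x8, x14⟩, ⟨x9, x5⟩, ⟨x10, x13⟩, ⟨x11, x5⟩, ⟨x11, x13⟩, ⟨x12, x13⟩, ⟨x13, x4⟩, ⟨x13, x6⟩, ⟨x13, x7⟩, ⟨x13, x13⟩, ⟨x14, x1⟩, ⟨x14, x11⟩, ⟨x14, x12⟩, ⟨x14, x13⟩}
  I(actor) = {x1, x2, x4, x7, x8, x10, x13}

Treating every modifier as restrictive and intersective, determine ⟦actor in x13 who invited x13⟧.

{x4, x10}

⟦in x13⟧ = {x : ⟨x, x13⟩ ∈ ⟦in⟧} = {x2, x3, x4, x10, x11, x12, x13, x14}
⟦who invited x13⟧ = {x : ⟨x, x13⟩ ∈ ⟦invited⟧} = {x3, x4, x5, x7, x8, x9, x10, x11, x12, x14}
⟦actor⟧ = {x1, x2, x4, x7, x8, x10, x13}
… ∩ ⟦in x13⟧ = {x1, x2, x4, x7, x8, x10, x13} ∩ {x2, x3, x4, x10, x11, x12, x13, x14} = {x2, x4, x10, x13}
… ∩ ⟦who invited x13⟧ = {x2, x4, x10, x13} ∩ {x3, x4, x5, x7, x8, x9, x10, x11, x12, x14} = {x4, x10}
So ⟦actor in x13 who invited x13⟧ = {x4, x10}.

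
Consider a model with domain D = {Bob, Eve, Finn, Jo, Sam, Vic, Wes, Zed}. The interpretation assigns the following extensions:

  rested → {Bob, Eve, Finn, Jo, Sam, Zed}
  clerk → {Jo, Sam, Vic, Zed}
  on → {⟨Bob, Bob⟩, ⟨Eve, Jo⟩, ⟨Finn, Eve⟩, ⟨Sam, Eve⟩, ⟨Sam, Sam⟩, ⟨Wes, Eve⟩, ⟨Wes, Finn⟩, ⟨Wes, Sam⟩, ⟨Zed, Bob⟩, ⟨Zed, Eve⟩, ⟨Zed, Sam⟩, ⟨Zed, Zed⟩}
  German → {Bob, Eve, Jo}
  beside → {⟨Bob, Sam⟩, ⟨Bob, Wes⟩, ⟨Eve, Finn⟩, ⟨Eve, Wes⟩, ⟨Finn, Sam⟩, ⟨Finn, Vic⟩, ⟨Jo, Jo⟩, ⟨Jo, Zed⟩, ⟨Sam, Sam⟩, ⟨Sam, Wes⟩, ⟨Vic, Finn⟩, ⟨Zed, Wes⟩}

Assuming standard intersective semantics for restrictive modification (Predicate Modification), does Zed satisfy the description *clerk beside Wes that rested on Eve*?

yes

⟦beside Wes⟧ = {x : ⟨x, Wes⟩ ∈ ⟦beside⟧} = {Bob, Eve, Sam, Zed}
⟦that rested⟧ = ⟦rested⟧ = {Bob, Eve, Finn, Jo, Sam, Zed}
⟦on Eve⟧ = {x : ⟨x, Eve⟩ ∈ ⟦on⟧} = {Finn, Sam, Wes, Zed}
⟦clerk⟧ = {Jo, Sam, Vic, Zed}
… ∩ ⟦beside Wes⟧ = {Jo, Sam, Vic, Zed} ∩ {Bob, Eve, Sam, Zed} = {Sam, Zed}
… ∩ ⟦that rested⟧ = {Sam, Zed} ∩ {Bob, Eve, Finn, Jo, Sam, Zed} = {Sam, Zed}
… ∩ ⟦on Eve⟧ = {Sam, Zed} ∩ {Finn, Sam, Wes, Zed} = {Sam, Zed}
⟦clerk beside Wes that rested on Eve⟧ = {Sam, Zed}; Zed ∈ this set.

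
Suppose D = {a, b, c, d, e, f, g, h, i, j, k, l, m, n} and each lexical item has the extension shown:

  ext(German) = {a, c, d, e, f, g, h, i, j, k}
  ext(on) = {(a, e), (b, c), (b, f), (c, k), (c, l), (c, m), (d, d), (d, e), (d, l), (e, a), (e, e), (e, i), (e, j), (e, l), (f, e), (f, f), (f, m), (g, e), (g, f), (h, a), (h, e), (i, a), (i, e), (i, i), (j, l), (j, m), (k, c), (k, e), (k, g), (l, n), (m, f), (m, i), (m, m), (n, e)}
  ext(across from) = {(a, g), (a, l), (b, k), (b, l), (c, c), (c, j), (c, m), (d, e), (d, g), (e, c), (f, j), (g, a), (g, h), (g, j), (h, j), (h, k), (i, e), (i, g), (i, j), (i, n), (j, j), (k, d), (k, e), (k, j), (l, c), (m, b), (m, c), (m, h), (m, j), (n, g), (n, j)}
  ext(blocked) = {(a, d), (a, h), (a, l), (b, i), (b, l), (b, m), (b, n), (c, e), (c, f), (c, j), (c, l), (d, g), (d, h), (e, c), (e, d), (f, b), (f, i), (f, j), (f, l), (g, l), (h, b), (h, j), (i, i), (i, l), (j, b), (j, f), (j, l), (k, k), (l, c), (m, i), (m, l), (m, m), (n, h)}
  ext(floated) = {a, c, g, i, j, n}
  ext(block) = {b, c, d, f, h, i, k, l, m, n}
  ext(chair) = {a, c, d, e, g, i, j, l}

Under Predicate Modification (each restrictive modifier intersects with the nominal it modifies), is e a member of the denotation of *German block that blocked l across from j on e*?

⟦that blocked l⟧ = {x : ⟨x, l⟩ ∈ ⟦blocked⟧} = {a, b, c, f, g, i, j, m}
⟦across from j⟧ = {x : ⟨x, j⟩ ∈ ⟦across from⟧} = {c, f, g, h, i, j, k, m, n}
⟦on e⟧ = {x : ⟨x, e⟩ ∈ ⟦on⟧} = {a, d, e, f, g, h, i, k, n}
⟦block⟧ = {b, c, d, f, h, i, k, l, m, n}
… ∩ ⟦that blocked l⟧ = {b, c, d, f, h, i, k, l, m, n} ∩ {a, b, c, f, g, i, j, m} = {b, c, f, i, m}
… ∩ ⟦across from j⟧ = {b, c, f, i, m} ∩ {c, f, g, h, i, j, k, m, n} = {c, f, i, m}
… ∩ ⟦on e⟧ = {c, f, i, m} ∩ {a, d, e, f, g, h, i, k, n} = {f, i}
… ∩ ⟦German⟧ = {f, i} ∩ {a, c, d, e, f, g, h, i, j, k} = {f, i}
⟦German block that blocked l across from j on e⟧ = {f, i}; e ∉ this set.

no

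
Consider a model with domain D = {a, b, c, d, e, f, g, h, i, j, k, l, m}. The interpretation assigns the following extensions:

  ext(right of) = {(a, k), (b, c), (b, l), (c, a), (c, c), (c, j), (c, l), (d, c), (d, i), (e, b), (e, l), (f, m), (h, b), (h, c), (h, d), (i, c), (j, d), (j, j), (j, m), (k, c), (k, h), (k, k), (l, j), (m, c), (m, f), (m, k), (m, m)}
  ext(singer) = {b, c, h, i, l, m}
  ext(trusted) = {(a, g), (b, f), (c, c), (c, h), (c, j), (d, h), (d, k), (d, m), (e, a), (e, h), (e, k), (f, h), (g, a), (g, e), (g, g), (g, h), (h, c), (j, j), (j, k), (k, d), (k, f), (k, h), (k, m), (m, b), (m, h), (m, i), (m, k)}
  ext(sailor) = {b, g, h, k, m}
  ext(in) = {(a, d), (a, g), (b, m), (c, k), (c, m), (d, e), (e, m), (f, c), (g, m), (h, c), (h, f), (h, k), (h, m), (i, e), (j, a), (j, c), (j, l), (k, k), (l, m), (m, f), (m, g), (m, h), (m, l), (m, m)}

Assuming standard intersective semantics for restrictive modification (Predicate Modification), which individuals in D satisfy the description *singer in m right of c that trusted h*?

⟦in m⟧ = {x : ⟨x, m⟩ ∈ ⟦in⟧} = {b, c, e, g, h, l, m}
⟦right of c⟧ = {x : ⟨x, c⟩ ∈ ⟦right of⟧} = {b, c, d, h, i, k, m}
⟦that trusted h⟧ = {x : ⟨x, h⟩ ∈ ⟦trusted⟧} = {c, d, e, f, g, k, m}
⟦singer⟧ = {b, c, h, i, l, m}
… ∩ ⟦in m⟧ = {b, c, h, i, l, m} ∩ {b, c, e, g, h, l, m} = {b, c, h, l, m}
… ∩ ⟦right of c⟧ = {b, c, h, l, m} ∩ {b, c, d, h, i, k, m} = {b, c, h, m}
… ∩ ⟦that trusted h⟧ = {b, c, h, m} ∩ {c, d, e, f, g, k, m} = {c, m}
So ⟦singer in m right of c that trusted h⟧ = {c, m}.

{c, m}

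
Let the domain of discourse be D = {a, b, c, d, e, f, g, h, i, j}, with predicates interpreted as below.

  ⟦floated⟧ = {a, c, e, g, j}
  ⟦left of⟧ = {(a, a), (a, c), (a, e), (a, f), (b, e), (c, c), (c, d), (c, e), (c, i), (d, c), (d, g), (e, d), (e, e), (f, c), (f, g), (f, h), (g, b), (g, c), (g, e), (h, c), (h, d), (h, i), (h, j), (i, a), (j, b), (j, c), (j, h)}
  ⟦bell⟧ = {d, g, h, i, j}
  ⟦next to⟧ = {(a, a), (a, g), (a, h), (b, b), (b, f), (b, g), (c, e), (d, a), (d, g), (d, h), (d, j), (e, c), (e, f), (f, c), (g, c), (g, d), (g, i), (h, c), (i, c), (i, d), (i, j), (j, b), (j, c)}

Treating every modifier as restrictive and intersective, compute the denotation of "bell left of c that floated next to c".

{g, j}

⟦left of c⟧ = {x : ⟨x, c⟩ ∈ ⟦left of⟧} = {a, c, d, f, g, h, j}
⟦that floated⟧ = ⟦floated⟧ = {a, c, e, g, j}
⟦next to c⟧ = {x : ⟨x, c⟩ ∈ ⟦next to⟧} = {e, f, g, h, i, j}
⟦bell⟧ = {d, g, h, i, j}
… ∩ ⟦left of c⟧ = {d, g, h, i, j} ∩ {a, c, d, f, g, h, j} = {d, g, h, j}
… ∩ ⟦that floated⟧ = {d, g, h, j} ∩ {a, c, e, g, j} = {g, j}
… ∩ ⟦next to c⟧ = {g, j} ∩ {e, f, g, h, i, j} = {g, j}
So ⟦bell left of c that floated next to c⟧ = {g, j}.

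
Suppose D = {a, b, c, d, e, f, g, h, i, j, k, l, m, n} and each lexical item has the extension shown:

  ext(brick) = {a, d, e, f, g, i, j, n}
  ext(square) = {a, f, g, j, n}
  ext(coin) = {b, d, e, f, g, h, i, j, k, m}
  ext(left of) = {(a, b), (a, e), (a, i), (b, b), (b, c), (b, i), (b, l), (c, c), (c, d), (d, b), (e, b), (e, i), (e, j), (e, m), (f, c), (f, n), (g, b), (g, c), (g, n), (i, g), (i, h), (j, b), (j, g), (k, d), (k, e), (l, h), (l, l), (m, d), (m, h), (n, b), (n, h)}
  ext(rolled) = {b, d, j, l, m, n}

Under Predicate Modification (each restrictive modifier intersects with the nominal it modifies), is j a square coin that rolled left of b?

yes

⟦that rolled⟧ = ⟦rolled⟧ = {b, d, j, l, m, n}
⟦left of b⟧ = {x : ⟨x, b⟩ ∈ ⟦left of⟧} = {a, b, d, e, g, j, n}
⟦coin⟧ = {b, d, e, f, g, h, i, j, k, m}
… ∩ ⟦that rolled⟧ = {b, d, e, f, g, h, i, j, k, m} ∩ {b, d, j, l, m, n} = {b, d, j, m}
… ∩ ⟦left of b⟧ = {b, d, j, m} ∩ {a, b, d, e, g, j, n} = {b, d, j}
… ∩ ⟦square⟧ = {b, d, j} ∩ {a, f, g, j, n} = {j}
⟦square coin that rolled left of b⟧ = {j}; j ∈ this set.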